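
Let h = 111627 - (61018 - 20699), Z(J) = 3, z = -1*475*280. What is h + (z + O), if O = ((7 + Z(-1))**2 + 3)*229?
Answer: -38105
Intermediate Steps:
z = -133000 (z = -475*280 = -133000)
O = 23587 (O = ((7 + 3)**2 + 3)*229 = (10**2 + 3)*229 = (100 + 3)*229 = 103*229 = 23587)
h = 71308 (h = 111627 - 1*40319 = 111627 - 40319 = 71308)
h + (z + O) = 71308 + (-133000 + 23587) = 71308 - 109413 = -38105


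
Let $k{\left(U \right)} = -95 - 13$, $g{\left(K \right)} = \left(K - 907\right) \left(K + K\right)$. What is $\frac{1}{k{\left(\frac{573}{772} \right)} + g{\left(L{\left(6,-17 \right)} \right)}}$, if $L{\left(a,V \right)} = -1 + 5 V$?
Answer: $\frac{1}{170688} \approx 5.8586 \cdot 10^{-6}$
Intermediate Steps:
$g{\left(K \right)} = 2 K \left(-907 + K\right)$ ($g{\left(K \right)} = \left(-907 + K\right) 2 K = 2 K \left(-907 + K\right)$)
$k{\left(U \right)} = -108$
$\frac{1}{k{\left(\frac{573}{772} \right)} + g{\left(L{\left(6,-17 \right)} \right)}} = \frac{1}{-108 + 2 \left(-1 + 5 \left(-17\right)\right) \left(-907 + \left(-1 + 5 \left(-17\right)\right)\right)} = \frac{1}{-108 + 2 \left(-1 - 85\right) \left(-907 - 86\right)} = \frac{1}{-108 + 2 \left(-86\right) \left(-907 - 86\right)} = \frac{1}{-108 + 2 \left(-86\right) \left(-993\right)} = \frac{1}{-108 + 170796} = \frac{1}{170688}$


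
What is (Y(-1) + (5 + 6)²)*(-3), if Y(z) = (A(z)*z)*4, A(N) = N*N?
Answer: -351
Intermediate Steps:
A(N) = N²
Y(z) = 4*z³ (Y(z) = (z²*z)*4 = z³*4 = 4*z³)
(Y(-1) + (5 + 6)²)*(-3) = (4*(-1)³ + (5 + 6)²)*(-3) = (4*(-1) + 11²)*(-3) = (-4 + 121)*(-3) = 117*(-3) = -351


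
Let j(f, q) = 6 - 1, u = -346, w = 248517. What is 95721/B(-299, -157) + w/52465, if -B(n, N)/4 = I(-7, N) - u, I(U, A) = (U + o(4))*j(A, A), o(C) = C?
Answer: -4692965757/69463660 ≈ -67.560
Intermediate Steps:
j(f, q) = 5
I(U, A) = 20 + 5*U (I(U, A) = (U + 4)*5 = (4 + U)*5 = 20 + 5*U)
B(n, N) = -1324 (B(n, N) = -4*((20 + 5*(-7)) - 1*(-346)) = -4*((20 - 35) + 346) = -4*(-15 + 346) = -4*331 = -1324)
95721/B(-299, -157) + w/52465 = 95721/(-1324) + 248517/52465 = 95721*(-1/1324) + 248517*(1/52465) = -95721/1324 + 248517/52465 = -4692965757/69463660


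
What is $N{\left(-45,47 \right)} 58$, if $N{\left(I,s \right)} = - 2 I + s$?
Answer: $7946$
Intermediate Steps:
$N{\left(I,s \right)} = s - 2 I$
$N{\left(-45,47 \right)} 58 = \left(47 - -90\right) 58 = \left(47 + 90\right) 58 = 137 \cdot 58 = 7946$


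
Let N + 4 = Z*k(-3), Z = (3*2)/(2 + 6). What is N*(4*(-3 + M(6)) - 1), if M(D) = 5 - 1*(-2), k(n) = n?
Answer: -375/4 ≈ -93.750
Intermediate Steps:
Z = 3/4 (Z = 6/8 = 6*(1/8) = 3/4 ≈ 0.75000)
M(D) = 7 (M(D) = 5 + 2 = 7)
N = -25/4 (N = -4 + (3/4)*(-3) = -4 - 9/4 = -25/4 ≈ -6.2500)
N*(4*(-3 + M(6)) - 1) = -25*(4*(-3 + 7) - 1)/4 = -25*(4*4 - 1)/4 = -25*(16 - 1)/4 = -25/4*15 = -375/4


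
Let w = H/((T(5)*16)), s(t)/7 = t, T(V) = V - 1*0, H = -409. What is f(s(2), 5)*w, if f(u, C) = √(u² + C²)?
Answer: -409*√221/80 ≈ -76.003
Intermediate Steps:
T(V) = V (T(V) = V + 0 = V)
s(t) = 7*t
f(u, C) = √(C² + u²)
w = -409/80 (w = -409/(5*16) = -409/80 ≈ -5.1125)
f(s(2), 5)*w = √(5² + (7*2)²)*(-409/80) = √(25 + 14²)*(-409/80) = √(25 + 196)*(-409/80) = √221*(-409/80) = -409*√221/80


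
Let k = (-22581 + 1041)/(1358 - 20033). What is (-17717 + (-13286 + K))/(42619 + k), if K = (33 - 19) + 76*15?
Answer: -37162005/53062091 ≈ -0.70035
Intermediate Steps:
k = 1436/1245 (k = -21540/(-18675) = -21540*(-1/18675) = 1436/1245 ≈ 1.1534)
K = 1154 (K = 14 + 1140 = 1154)
(-17717 + (-13286 + K))/(42619 + k) = (-17717 + (-13286 + 1154))/(42619 + 1436/1245) = (-17717 - 12132)/(53062091/1245) = -29849*1245/53062091 = -37162005/53062091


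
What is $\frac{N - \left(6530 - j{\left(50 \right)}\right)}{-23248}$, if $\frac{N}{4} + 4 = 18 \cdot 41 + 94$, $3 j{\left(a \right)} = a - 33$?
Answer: $\frac{9637}{69744} \approx 0.13818$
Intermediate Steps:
$j{\left(a \right)} = -11 + \frac{a}{3}$ ($j{\left(a \right)} = \frac{a - 33}{3} = \frac{-33 + a}{3} = -11 + \frac{a}{3}$)
$N = 3312$ ($N = -16 + 4 \left(18 \cdot 41 + 94\right) = -16 + 4 \left(738 + 94\right) = -16 + 4 \cdot 832 = -16 + 3328 = 3312$)
$\frac{N - \left(6530 - j{\left(50 \right)}\right)}{-23248} = \frac{3312 - \left(6530 - \left(-11 + \frac{1}{3} \cdot 50\right)\right)}{-23248} = \left(3312 - \left(6530 - \left(-11 + \frac{50}{3}\right)\right)\right) \left(- \frac{1}{23248}\right) = \left(3312 - \left(6530 - \frac{17}{3}\right)\right) \left(- \frac{1}{23248}\right) = \left(3312 - \frac{19573}{3}\right) \left(- \frac{1}{23248}\right) = \left(- \frac{9637}{3}\right) \left(- \frac{1}{23248}\right) = \frac{9637}{69744}$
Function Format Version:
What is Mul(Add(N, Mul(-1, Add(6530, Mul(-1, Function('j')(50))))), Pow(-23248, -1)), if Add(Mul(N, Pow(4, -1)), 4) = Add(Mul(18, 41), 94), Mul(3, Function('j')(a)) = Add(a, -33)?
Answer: Rational(9637, 69744) ≈ 0.13818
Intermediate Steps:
Function('j')(a) = Add(-11, Mul(Rational(1, 3), a)) (Function('j')(a) = Mul(Rational(1, 3), Add(a, -33)) = Mul(Rational(1, 3), Add(-33, a)) = Add(-11, Mul(Rational(1, 3), a)))
N = 3312 (N = Add(-16, Mul(4, Add(Mul(18, 41), 94))) = Add(-16, Mul(4, Add(738, 94))) = Add(-16, Mul(4, 832)) = Add(-16, 3328) = 3312)
Mul(Add(N, Mul(-1, Add(6530, Mul(-1, Function('j')(50))))), Pow(-23248, -1)) = Mul(Add(3312, Mul(-1, Add(6530, Mul(-1, Add(-11, Mul(Rational(1, 3), 50)))))), Pow(-23248, -1)) = Mul(Add(3312, Mul(-1, Add(6530, Mul(-1, Add(-11, Rational(50, 3)))))), Rational(-1, 23248)) = Mul(Add(3312, Mul(-1, Add(6530, Mul(-1, Rational(17, 3))))), Rational(-1, 23248)) = Mul(Add(3312, Mul(-1, Add(6530, Rational(-17, 3)))), Rational(-1, 23248)) = Mul(Add(3312, Mul(-1, Rational(19573, 3))), Rational(-1, 23248)) = Mul(Add(3312, Rational(-19573, 3)), Rational(-1, 23248)) = Mul(Rational(-9637, 3), Rational(-1, 23248)) = Rational(9637, 69744)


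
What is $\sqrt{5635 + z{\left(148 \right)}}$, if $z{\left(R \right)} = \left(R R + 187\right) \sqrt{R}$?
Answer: $\sqrt{5635 + 44182 \sqrt{37}} \approx 523.82$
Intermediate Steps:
$z{\left(R \right)} = \sqrt{R} \left(187 + R^{2}\right)$ ($z{\left(R \right)} = \left(R^{2} + 187\right) \sqrt{R} = \left(187 + R^{2}\right) \sqrt{R} = \sqrt{R} \left(187 + R^{2}\right)$)
$\sqrt{5635 + z{\left(148 \right)}} = \sqrt{5635 + \sqrt{148} \left(187 + 148^{2}\right)} = \sqrt{5635 + 2 \sqrt{37} \left(187 + 21904\right)} = \sqrt{5635 + 2 \sqrt{37} \cdot 22091} = \sqrt{5635 + 44182 \sqrt{37}}$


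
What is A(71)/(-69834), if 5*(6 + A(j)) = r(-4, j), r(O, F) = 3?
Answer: 9/116390 ≈ 7.7326e-5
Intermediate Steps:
A(j) = -27/5 (A(j) = -6 + (1/5)*3 = -6 + 3/5 = -27/5)
A(71)/(-69834) = -27/5/(-69834) = -27/5*(-1/69834) = 9/116390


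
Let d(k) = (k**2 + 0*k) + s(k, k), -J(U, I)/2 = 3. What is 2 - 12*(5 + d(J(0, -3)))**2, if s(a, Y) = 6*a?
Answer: -298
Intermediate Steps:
J(U, I) = -6 (J(U, I) = -2*3 = -6)
d(k) = k**2 + 6*k (d(k) = (k**2 + 0*k) + 6*k = (k**2 + 0) + 6*k = k**2 + 6*k)
2 - 12*(5 + d(J(0, -3)))**2 = 2 - 12*(5 - 6*(6 - 6))**2 = 2 - 12*(5 - 6*0)**2 = 2 - 12*(5 + 0)**2 = 2 - 12*5**2 = 2 - 12*25 = 2 - 300 = -298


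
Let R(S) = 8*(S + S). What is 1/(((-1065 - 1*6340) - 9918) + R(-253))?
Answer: -1/21371 ≈ -4.6792e-5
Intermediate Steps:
R(S) = 16*S (R(S) = 8*(2*S) = 16*S)
1/(((-1065 - 1*6340) - 9918) + R(-253)) = 1/(((-1065 - 1*6340) - 9918) + 16*(-253)) = 1/(((-1065 - 6340) - 9918) - 4048) = 1/((-7405 - 9918) - 4048) = 1/(-17323 - 4048) = 1/(-21371) = -1/21371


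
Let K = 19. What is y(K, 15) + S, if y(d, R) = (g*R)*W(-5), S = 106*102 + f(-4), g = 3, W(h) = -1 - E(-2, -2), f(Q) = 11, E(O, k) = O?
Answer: 10868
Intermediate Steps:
W(h) = 1 (W(h) = -1 - 1*(-2) = -1 + 2 = 1)
S = 10823 (S = 106*102 + 11 = 10812 + 11 = 10823)
y(d, R) = 3*R (y(d, R) = (3*R)*1 = 3*R)
y(K, 15) + S = 3*15 + 10823 = 45 + 10823 = 10868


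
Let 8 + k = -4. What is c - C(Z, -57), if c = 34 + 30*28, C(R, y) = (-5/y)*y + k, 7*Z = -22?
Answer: 891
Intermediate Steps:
k = -12 (k = -8 - 4 = -12)
Z = -22/7 (Z = (1/7)*(-22) = -22/7 ≈ -3.1429)
C(R, y) = -17 (C(R, y) = (-5/y)*y - 12 = -5 - 12 = -17)
c = 874 (c = 34 + 840 = 874)
c - C(Z, -57) = 874 - 1*(-17) = 874 + 17 = 891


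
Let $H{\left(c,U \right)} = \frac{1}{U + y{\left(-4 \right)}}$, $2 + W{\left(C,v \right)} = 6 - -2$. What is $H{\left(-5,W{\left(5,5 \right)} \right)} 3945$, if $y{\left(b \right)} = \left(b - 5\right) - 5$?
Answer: $- \frac{3945}{8} \approx -493.13$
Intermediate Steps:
$W{\left(C,v \right)} = 6$ ($W{\left(C,v \right)} = -2 + \left(6 - -2\right) = -2 + \left(6 + 2\right) = -2 + 8 = 6$)
$y{\left(b \right)} = -10 + b$ ($y{\left(b \right)} = \left(-5 + b\right) - 5 = -10 + b$)
$H{\left(c,U \right)} = \frac{1}{-14 + U}$ ($H{\left(c,U \right)} = \frac{1}{U - 14} = \frac{1}{-14 + U}$)
$H{\left(-5,W{\left(5,5 \right)} \right)} 3945 = \frac{1}{-14 + 6} \cdot 3945 = \frac{1}{-8} \cdot 3945 = \left(- \frac{1}{8}\right) 3945 = - \frac{3945}{8}$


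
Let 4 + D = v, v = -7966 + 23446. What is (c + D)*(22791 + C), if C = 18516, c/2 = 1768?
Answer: 785328684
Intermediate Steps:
c = 3536 (c = 2*1768 = 3536)
v = 15480
D = 15476 (D = -4 + 15480 = 15476)
(c + D)*(22791 + C) = (3536 + 15476)*(22791 + 18516) = 19012*41307 = 785328684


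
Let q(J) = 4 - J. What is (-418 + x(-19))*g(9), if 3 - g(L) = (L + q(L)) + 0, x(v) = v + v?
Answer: 456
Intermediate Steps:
x(v) = 2*v
g(L) = -1 (g(L) = 3 - ((L + (4 - L)) + 0) = 3 - (4 + 0) = 3 - 1*4 = 3 - 4 = -1)
(-418 + x(-19))*g(9) = (-418 + 2*(-19))*(-1) = (-418 - 38)*(-1) = -456*(-1) = 456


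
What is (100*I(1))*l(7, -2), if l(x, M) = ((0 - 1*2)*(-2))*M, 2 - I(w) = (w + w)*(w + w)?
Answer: 1600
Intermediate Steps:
I(w) = 2 - 4*w² (I(w) = 2 - (w + w)*(w + w) = 2 - 2*w*2*w = 2 - 4*w²)
l(x, M) = 4*M (l(x, M) = ((0 - 2)*(-2))*M = (-2*(-2))*M = 4*M)
(100*I(1))*l(7, -2) = (100*(2 - 4*1²))*(4*(-2)) = (100*(2 - 4*1))*(-8) = (100*(2 - 4))*(-8) = (100*(-2))*(-8) = -200*(-8) = 1600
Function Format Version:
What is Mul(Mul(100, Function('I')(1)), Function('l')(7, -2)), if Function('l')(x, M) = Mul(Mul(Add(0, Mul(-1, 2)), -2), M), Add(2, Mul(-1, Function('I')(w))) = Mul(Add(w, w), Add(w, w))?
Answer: 1600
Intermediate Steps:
Function('I')(w) = Add(2, Mul(-4, Pow(w, 2))) (Function('I')(w) = Add(2, Mul(-1, Mul(Add(w, w), Add(w, w)))) = Add(2, Mul(-1, Mul(Mul(2, w), Mul(2, w)))) = Add(2, Mul(-1, Mul(4, Pow(w, 2)))) = Add(2, Mul(-4, Pow(w, 2))))
Function('l')(x, M) = Mul(4, M) (Function('l')(x, M) = Mul(Mul(Add(0, -2), -2), M) = Mul(Mul(-2, -2), M) = Mul(4, M))
Mul(Mul(100, Function('I')(1)), Function('l')(7, -2)) = Mul(Mul(100, Add(2, Mul(-4, Pow(1, 2)))), Mul(4, -2)) = Mul(Mul(100, Add(2, Mul(-4, 1))), -8) = Mul(Mul(100, Add(2, -4)), -8) = Mul(Mul(100, -2), -8) = Mul(-200, -8) = 1600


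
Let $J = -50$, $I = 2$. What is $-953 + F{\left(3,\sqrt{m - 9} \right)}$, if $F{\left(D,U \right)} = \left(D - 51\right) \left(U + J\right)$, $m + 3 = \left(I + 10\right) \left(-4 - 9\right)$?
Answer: $1447 - 96 i \sqrt{42} \approx 1447.0 - 622.15 i$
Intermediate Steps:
$m = -159$ ($m = -3 + \left(2 + 10\right) \left(-4 - 9\right) = -3 + 12 \left(-13\right) = -3 - 156 = -159$)
$F{\left(D,U \right)} = \left(-51 + D\right) \left(-50 + U\right)$ ($F{\left(D,U \right)} = \left(D - 51\right) \left(U - 50\right) = \left(-51 + D\right) \left(-50 + U\right)$)
$-953 + F{\left(3,\sqrt{m - 9} \right)} = -953 + \left(2550 - 51 \sqrt{-159 - 9} - 150 + 3 \sqrt{-159 - 9}\right) = -953 + \left(2550 - 51 \sqrt{-168} - 150 + 3 \sqrt{-168}\right) = -953 + \left(2550 - 51 \cdot 2 i \sqrt{42} - 150 + 3 \cdot 2 i \sqrt{42}\right) = -953 + \left(2550 - 102 i \sqrt{42} - 150 + 6 i \sqrt{42}\right) = -953 + \left(2400 - 96 i \sqrt{42}\right) = 1447 - 96 i \sqrt{42}$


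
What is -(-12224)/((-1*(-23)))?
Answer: 12224/23 ≈ 531.48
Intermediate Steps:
-(-12224)/((-1*(-23))) = -(-12224)/23 = -764*(-16/23) = 12224/23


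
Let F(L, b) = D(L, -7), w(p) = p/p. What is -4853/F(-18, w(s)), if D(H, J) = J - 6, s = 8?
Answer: 4853/13 ≈ 373.31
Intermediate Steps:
w(p) = 1
D(H, J) = -6 + J
F(L, b) = -13 (F(L, b) = -6 - 7 = -13)
-4853/F(-18, w(s)) = -4853/(-13) = -4853*(-1/13) = 4853/13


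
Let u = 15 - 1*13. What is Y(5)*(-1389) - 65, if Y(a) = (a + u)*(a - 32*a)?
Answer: 1507000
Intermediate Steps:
u = 2 (u = 15 - 13 = 2)
Y(a) = -31*a*(2 + a) (Y(a) = (a + 2)*(a - 32*a) = (2 + a)*(-31*a) = -31*a*(2 + a))
Y(5)*(-1389) - 65 = -31*5*(2 + 5)*(-1389) - 65 = -31*5*7*(-1389) - 65 = -1085*(-1389) - 65 = 1507065 - 65 = 1507000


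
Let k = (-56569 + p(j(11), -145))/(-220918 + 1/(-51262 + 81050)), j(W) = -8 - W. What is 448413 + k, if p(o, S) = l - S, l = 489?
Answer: 327875056566551/731189487 ≈ 4.4841e+5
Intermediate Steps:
p(o, S) = 489 - S
k = 185132420/731189487 (k = (-56569 + (489 - 1*(-145)))/(-220918 + 1/(-51262 + 81050)) = (-56569 + (489 + 145))/(-220918 + 1/29788) = (-56569 + 634)/(-220918 + 1/29788) = -55935/(-6580705383/29788) = -55935*(-29788/6580705383) = 185132420/731189487 ≈ 0.25319)
448413 + k = 448413 + 185132420/731189487 = 327875056566551/731189487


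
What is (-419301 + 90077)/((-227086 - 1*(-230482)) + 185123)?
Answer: -329224/188519 ≈ -1.7464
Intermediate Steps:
(-419301 + 90077)/((-227086 - 1*(-230482)) + 185123) = -329224/((-227086 + 230482) + 185123) = -329224/(3396 + 185123) = -329224/188519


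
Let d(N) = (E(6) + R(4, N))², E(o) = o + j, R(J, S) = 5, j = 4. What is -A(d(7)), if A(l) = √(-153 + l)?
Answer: -6*√2 ≈ -8.4853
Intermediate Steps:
E(o) = 4 + o (E(o) = o + 4 = 4 + o)
d(N) = 225 (d(N) = ((4 + 6) + 5)² = (10 + 5)² = 15² = 225)
-A(d(7)) = -√(-153 + 225) = -√72 = -6*√2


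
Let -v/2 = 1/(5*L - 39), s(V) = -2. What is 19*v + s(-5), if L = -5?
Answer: -45/32 ≈ -1.4063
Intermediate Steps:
v = 1/32 (v = -2/(5*(-5) - 39) = -2/(-25 - 39) = -2/(-64) = -2*(-1/64) = 1/32 ≈ 0.031250)
19*v + s(-5) = 19*(1/32) - 2 = 19/32 - 2 = -45/32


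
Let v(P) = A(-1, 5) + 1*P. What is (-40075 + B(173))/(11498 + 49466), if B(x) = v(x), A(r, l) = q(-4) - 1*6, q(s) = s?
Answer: -9978/15241 ≈ -0.65468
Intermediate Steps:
A(r, l) = -10 (A(r, l) = -4 - 1*6 = -4 - 6 = -10)
v(P) = -10 + P (v(P) = -10 + 1*P = -10 + P)
B(x) = -10 + x
(-40075 + B(173))/(11498 + 49466) = (-40075 + (-10 + 173))/(11498 + 49466) = (-40075 + 163)/60964 = -39912*1/60964 = -9978/15241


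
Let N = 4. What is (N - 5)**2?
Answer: 1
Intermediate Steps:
(N - 5)**2 = (4 - 5)**2 = (-1)**2 = 1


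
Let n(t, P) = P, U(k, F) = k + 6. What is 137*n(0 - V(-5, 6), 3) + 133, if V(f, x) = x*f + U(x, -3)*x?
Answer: 544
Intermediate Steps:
U(k, F) = 6 + k
V(f, x) = f*x + x*(6 + x) (V(f, x) = x*f + (6 + x)*x = f*x + x*(6 + x))
137*n(0 - V(-5, 6), 3) + 133 = 137*3 + 133 = 411 + 133 = 544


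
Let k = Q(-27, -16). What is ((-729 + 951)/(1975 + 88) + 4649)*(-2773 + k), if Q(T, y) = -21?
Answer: -26797558546/2063 ≈ -1.2990e+7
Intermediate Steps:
k = -21
((-729 + 951)/(1975 + 88) + 4649)*(-2773 + k) = ((-729 + 951)/(1975 + 88) + 4649)*(-2773 - 21) = (222/2063 + 4649)*(-2794) = (9591109/2063)*(-2794) = -26797558546/2063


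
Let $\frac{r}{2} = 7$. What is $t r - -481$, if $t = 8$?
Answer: $593$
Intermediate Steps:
$r = 14$ ($r = 2 \cdot 7 = 14$)
$t r - -481 = 8 \cdot 14 - -481 = 112 + 481 = 593$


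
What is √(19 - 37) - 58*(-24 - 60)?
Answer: 4872 + 3*I*√2 ≈ 4872.0 + 4.2426*I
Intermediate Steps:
√(19 - 37) - 58*(-24 - 60) = √(-18) - 58*(-84) = 3*I*√2 + 4872 = 4872 + 3*I*√2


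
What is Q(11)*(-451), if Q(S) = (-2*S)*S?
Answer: 109142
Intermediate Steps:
Q(S) = -2*S²
Q(11)*(-451) = -2*11²*(-451) = -2*121*(-451) = -242*(-451) = 109142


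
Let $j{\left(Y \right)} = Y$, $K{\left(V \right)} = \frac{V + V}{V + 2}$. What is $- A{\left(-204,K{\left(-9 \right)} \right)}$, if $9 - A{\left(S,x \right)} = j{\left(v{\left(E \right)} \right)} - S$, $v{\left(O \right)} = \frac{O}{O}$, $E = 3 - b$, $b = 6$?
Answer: $196$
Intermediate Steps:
$K{\left(V \right)} = \frac{2 V}{2 + V}$
$E = -3$ ($E = 3 - 6 = -3$)
$v{\left(O \right)} = 1$
$A{\left(S,x \right)} = 8 + S$ ($A{\left(S,x \right)} = 9 - \left(1 - S\right) = 9 + \left(-1 + S\right) = 8 + S$)
$- A{\left(-204,K{\left(-9 \right)} \right)} = - (8 - 204) = \left(-1\right) \left(-196\right) = 196$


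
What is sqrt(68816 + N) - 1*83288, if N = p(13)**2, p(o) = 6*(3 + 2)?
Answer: -83288 + 2*sqrt(17429) ≈ -83024.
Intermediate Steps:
p(o) = 30 (p(o) = 6*5 = 30)
N = 900 (N = 30**2 = 900)
sqrt(68816 + N) - 1*83288 = sqrt(68816 + 900) - 1*83288 = sqrt(69716) - 83288 = 2*sqrt(17429) - 83288 = -83288 + 2*sqrt(17429)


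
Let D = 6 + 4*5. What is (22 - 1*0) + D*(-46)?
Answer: -1174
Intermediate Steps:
D = 26 (D = 6 + 20 = 26)
(22 - 1*0) + D*(-46) = (22 - 1*0) + 26*(-46) = (22 + 0) - 1196 = 22 - 1196 = -1174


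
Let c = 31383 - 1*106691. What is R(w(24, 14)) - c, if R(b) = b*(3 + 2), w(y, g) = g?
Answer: 75378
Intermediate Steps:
R(b) = 5*b (R(b) = b*5 = 5*b)
c = -75308 (c = 31383 - 106691 = -75308)
R(w(24, 14)) - c = 5*14 - 1*(-75308) = 70 + 75308 = 75378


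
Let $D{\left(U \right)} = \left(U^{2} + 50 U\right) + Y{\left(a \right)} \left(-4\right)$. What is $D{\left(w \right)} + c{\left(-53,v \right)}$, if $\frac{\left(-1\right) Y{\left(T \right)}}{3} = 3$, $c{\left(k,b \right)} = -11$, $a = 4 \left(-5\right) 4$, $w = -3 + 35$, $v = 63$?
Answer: $2649$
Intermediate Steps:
$w = 32$
$a = -80$ ($a = \left(-20\right) 4 = -80$)
$Y{\left(T \right)} = -9$ ($Y{\left(T \right)} = \left(-3\right) 3 = -9$)
$D{\left(U \right)} = 36 + U^{2} + 50 U$ ($D{\left(U \right)} = \left(U^{2} + 50 U\right) - -36 = \left(U^{2} + 50 U\right) + 36 = 36 + U^{2} + 50 U$)
$D{\left(w \right)} + c{\left(-53,v \right)} = \left(36 + 32^{2} + 50 \cdot 32\right) - 11 = \left(36 + 1024 + 1600\right) - 11 = 2660 - 11 = 2649$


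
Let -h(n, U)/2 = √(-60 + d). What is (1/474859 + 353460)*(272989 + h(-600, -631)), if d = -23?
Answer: 45819473484209449/474859 - 335687324282*I*√83/474859 ≈ 9.6491e+10 - 6.4403e+6*I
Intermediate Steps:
h(n, U) = -2*I*√83 (h(n, U) = -2*√(-60 - 23) = -2*I*√83)
(1/474859 + 353460)*(272989 + h(-600, -631)) = (1/474859 + 353460)*(272989 - 2*I*√83) = 167843662141*(272989 - 2*I*√83)/474859 = 45819473484209449/474859 - 335687324282*I*√83/474859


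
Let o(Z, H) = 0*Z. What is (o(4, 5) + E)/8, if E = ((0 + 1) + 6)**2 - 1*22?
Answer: 27/8 ≈ 3.3750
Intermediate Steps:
o(Z, H) = 0
E = 27 (E = (1 + 6)**2 - 22 = 7**2 - 22 = 49 - 22 = 27)
(o(4, 5) + E)/8 = (0 + 27)/8 = 27*(1/8) = 27/8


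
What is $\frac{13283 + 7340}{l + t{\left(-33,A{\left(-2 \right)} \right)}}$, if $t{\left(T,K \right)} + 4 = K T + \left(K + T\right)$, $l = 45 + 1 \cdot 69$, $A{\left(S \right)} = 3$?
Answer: $- \frac{20623}{19} \approx -1085.4$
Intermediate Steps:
$l = 114$ ($l = 45 + 69 = 114$)
$t{\left(T,K \right)} = -4 + K + T + K T$ ($t{\left(T,K \right)} = -4 + \left(K T + \left(K + T\right)\right) = -4 + \left(K + T + K T\right) = -4 + K + T + K T$)
$\frac{13283 + 7340}{l + t{\left(-33,A{\left(-2 \right)} \right)}} = \frac{13283 + 7340}{114 + \left(-4 + 3 - 33 + 3 \left(-33\right)\right)} = \frac{20623}{114 - 133} = \frac{20623}{-19} = 20623 \left(- \frac{1}{19}\right) = - \frac{20623}{19}$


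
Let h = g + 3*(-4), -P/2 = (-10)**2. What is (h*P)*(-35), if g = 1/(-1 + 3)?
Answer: -80500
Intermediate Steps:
g = 1/2 ≈ 0.50000
P = -200 (P = -2*(-10)**2 = -2*100 = -200)
h = -23/2 (h = 1/2 + 3*(-4) = 1/2 - 12 = -23/2 ≈ -11.500)
(h*P)*(-35) = -23/2*(-200)*(-35) = 2300*(-35) = -80500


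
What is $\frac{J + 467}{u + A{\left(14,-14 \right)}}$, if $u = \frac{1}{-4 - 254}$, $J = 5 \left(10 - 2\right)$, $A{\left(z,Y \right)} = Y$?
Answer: $- \frac{130806}{3613} \approx -36.204$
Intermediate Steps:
$J = 40$ ($J = 5 \cdot 8 = 40$)
$u = - \frac{1}{258}$ ($u = \frac{1}{-258} = - \frac{1}{258} \approx -0.003876$)
$\frac{J + 467}{u + A{\left(14,-14 \right)}} = \frac{40 + 467}{- \frac{1}{258} - 14} = \frac{507}{- \frac{3613}{258}} = 507 \left(- \frac{258}{3613}\right) = - \frac{130806}{3613}$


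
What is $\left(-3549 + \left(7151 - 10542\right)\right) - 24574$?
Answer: $-31514$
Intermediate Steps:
$\left(-3549 + \left(7151 - 10542\right)\right) - 24574 = \left(-3549 - 3391\right) - 24574 = -6940 - 24574 = -31514$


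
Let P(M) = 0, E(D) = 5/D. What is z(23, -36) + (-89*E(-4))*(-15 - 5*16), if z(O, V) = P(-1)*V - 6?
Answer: -42299/4 ≈ -10575.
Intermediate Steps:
z(O, V) = -6 (z(O, V) = 0*V - 6 = 0 - 6 = -6)
z(23, -36) + (-89*E(-4))*(-15 - 5*16) = -6 + (-445/(-4))*(-15 - 5*16) = -6 + (-445*(-1)/4)*(-15 - 80) = -6 - 89*(-5/4)*(-95) = -6 + (445/4)*(-95) = -6 - 42275/4 = -42299/4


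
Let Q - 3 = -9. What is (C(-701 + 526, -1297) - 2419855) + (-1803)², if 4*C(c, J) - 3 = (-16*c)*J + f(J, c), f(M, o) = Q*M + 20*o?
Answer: -303499/4 ≈ -75875.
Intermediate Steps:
Q = -6 (Q = 3 - 9 = -6)
f(M, o) = -6*M + 20*o
C(c, J) = ¾ + 5*c - 3*J/2 - 4*J*c (C(c, J) = ¾ + ((-16*c)*J + (-6*J + 20*c))/4 = ¾ + (-16*J*c + (-6*J + 20*c))/4 = ¾ + (-6*J + 20*c - 16*J*c)/4 = ¾ + (5*c - 3*J/2 - 4*J*c) = ¾ + 5*c - 3*J/2 - 4*J*c)
(C(-701 + 526, -1297) - 2419855) + (-1803)² = ((¾ + 5*(-701 + 526) - 3/2*(-1297) - 4*(-1297)*(-701 + 526)) - 2419855) + (-1803)² = ((¾ + 5*(-175) + 3891/2 - 4*(-1297)*(-175)) - 2419855) + 3250809 = ((¾ - 875 + 3891/2 - 907900) - 2419855) + 3250809 = (-3627315/4 - 2419855) + 3250809 = -13306735/4 + 3250809 = -303499/4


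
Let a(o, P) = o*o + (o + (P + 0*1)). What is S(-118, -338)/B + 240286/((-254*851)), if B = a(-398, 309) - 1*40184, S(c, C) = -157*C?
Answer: -50043779/75545823 ≈ -0.66243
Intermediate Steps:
a(o, P) = P + o + o**2 (a(o, P) = o**2 + (o + (P + 0)) = o**2 + (o + P) = o**2 + (P + o) = P + o + o**2)
B = 118131 (B = (309 - 398 + (-398)**2) - 1*40184 = (309 - 398 + 158404) - 40184 = 158315 - 40184 = 118131)
S(-118, -338)/B + 240286/((-254*851)) = -157*(-338)/118131 + 240286/((-254*851)) = 53066*(1/118131) + 240286/(-216154) = 314/699 + 240286*(-1/216154) = 314/699 - 120143/108077 = -50043779/75545823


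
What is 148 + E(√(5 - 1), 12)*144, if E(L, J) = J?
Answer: 1876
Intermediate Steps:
148 + E(√(5 - 1), 12)*144 = 148 + 12*144 = 148 + 1728 = 1876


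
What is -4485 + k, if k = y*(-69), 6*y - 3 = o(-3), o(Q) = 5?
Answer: -4577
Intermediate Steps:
y = 4/3 (y = ½ + (⅙)*5 = ½ + ⅚ = 4/3 ≈ 1.3333)
k = -92 (k = (4/3)*(-69) = -92)
-4485 + k = -4485 - 92 = -4577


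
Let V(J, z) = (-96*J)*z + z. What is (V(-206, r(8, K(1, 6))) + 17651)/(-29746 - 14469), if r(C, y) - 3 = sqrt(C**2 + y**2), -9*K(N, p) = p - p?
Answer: -235198/44215 ≈ -5.3194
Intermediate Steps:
K(N, p) = 0 (K(N, p) = -(p - p)/9 = -1/9*0 = 0)
r(C, y) = 3 + sqrt(C**2 + y**2)
V(J, z) = z - 96*J*z (V(J, z) = -96*J*z + z = z - 96*J*z)
(V(-206, r(8, K(1, 6))) + 17651)/(-29746 - 14469) = ((3 + sqrt(8**2 + 0**2))*(1 - 96*(-206)) + 17651)/(-29746 - 14469) = ((3 + sqrt(64 + 0))*(1 + 19776) + 17651)/(-44215) = ((3 + sqrt(64))*19777 + 17651)*(-1/44215) = ((3 + 8)*19777 + 17651)*(-1/44215) = (11*19777 + 17651)*(-1/44215) = (217547 + 17651)*(-1/44215) = 235198*(-1/44215) = -235198/44215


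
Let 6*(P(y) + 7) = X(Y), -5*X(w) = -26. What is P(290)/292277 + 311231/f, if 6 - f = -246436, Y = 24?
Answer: 1364462272141/1080439926510 ≈ 1.2629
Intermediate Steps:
X(w) = 26/5 (X(w) = -1/5*(-26) = 26/5)
f = 246442 (f = 6 - 1*(-246436) = 6 + 246436 = 246442)
P(y) = -92/15 (P(y) = -7 + (1/6)*(26/5) = -7 + 13/15 = -92/15)
P(290)/292277 + 311231/f = -92/15/292277 + 311231/246442 = -92/15*1/292277 + 311231*(1/246442) = -92/4384155 + 311231/246442 = 1364462272141/1080439926510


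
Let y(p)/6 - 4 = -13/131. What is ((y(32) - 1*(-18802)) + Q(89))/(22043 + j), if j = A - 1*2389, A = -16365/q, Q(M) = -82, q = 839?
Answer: 2060068854/2158007671 ≈ 0.95462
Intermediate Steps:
y(p) = 3066/131 (y(p) = 24 + 6*(-13/131) = 24 - 78/131 = 3066/131)
A = -16365/839 ≈ -19.505
j = -2020736/839 (j = -16365/839 - 1*2389 = -16365/839 - 2389 = -2020736/839 ≈ -2408.5)
((y(32) - 1*(-18802)) + Q(89))/(22043 + j) = ((3066/131 - 1*(-18802)) - 82)/(22043 - 2020736/839) = ((3066/131 + 18802) - 82)/(16473341/839) = (2466128/131 - 82)*(839/16473341) = (2455386/131)*(839/16473341) = 2060068854/2158007671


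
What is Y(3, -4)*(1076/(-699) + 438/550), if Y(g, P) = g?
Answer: -142819/64075 ≈ -2.2289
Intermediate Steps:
Y(3, -4)*(1076/(-699) + 438/550) = 3*(1076/(-699) + 438/550) = 3*(1076*(-1/699) + 438*(1/550)) = 3*(-1076/699 + 219/275) = 3*(-142819/192225) = -142819/64075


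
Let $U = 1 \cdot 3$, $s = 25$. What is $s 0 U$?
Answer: $0$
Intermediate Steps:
$U = 3$
$s 0 U = 25 \cdot 0 \cdot 3 = 0 \cdot 3 = 0$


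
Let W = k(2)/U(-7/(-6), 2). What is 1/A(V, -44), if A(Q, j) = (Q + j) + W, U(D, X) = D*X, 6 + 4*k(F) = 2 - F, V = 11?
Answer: -14/471 ≈ -0.029724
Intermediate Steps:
k(F) = -1 - F/4 (k(F) = -3/2 + (2 - F)/4 = -3/2 + (½ - F/4) = -1 - F/4)
W = -9/14 (W = (-1 - ¼*2)/((-7/(-6)*2)) = (-1 - ½)/((-7*(-⅙)*2)) = -3/(2*((7/6)*2)) = -3/(2*7/3) = -3/2*3/7 = -9/14 ≈ -0.64286)
A(Q, j) = -9/14 + Q + j (A(Q, j) = (Q + j) - 9/14 = -9/14 + Q + j)
1/A(V, -44) = 1/(-9/14 + 11 - 44) = 1/(-471/14) = -14/471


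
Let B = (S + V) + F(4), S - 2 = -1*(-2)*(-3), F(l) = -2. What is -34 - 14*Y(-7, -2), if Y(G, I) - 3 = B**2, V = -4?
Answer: -1476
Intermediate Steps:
S = -4 (S = 2 - 1*(-2)*(-3) = 2 + 2*(-3) = 2 - 6 = -4)
B = -10 (B = (-4 - 4) - 2 = -8 - 2 = -10)
Y(G, I) = 103 (Y(G, I) = 3 + (-10)**2 = 3 + 100 = 103)
-34 - 14*Y(-7, -2) = -34 - 14*103 = -34 - 1442 = -1476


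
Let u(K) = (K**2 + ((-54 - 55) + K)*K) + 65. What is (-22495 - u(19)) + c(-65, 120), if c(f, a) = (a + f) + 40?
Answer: -21116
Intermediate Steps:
u(K) = 65 + K**2 + K*(-109 + K) (u(K) = (K**2 + (-109 + K)*K) + 65 = (K**2 + K*(-109 + K)) + 65 = 65 + K**2 + K*(-109 + K))
c(f, a) = 40 + a + f
(-22495 - u(19)) + c(-65, 120) = (-22495 - (65 - 109*19 + 2*19**2)) + (40 + 120 - 65) = (-22495 - (65 - 2071 + 2*361)) + 95 = (-22495 - (65 - 2071 + 722)) + 95 = (-22495 - 1*(-1284)) + 95 = (-22495 + 1284) + 95 = -21211 + 95 = -21116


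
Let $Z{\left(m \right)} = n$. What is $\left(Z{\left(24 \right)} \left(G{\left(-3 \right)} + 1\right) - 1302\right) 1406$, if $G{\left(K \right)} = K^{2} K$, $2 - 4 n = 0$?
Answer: $-1848890$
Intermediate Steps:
$n = \frac{1}{2}$ ($n = \frac{1}{2} - 0 = \frac{1}{2} + 0 = \frac{1}{2} \approx 0.5$)
$G{\left(K \right)} = K^{3}$
$Z{\left(m \right)} = \frac{1}{2}$
$\left(Z{\left(24 \right)} \left(G{\left(-3 \right)} + 1\right) - 1302\right) 1406 = \left(\frac{\left(-3\right)^{3} + 1}{2} - 1302\right) 1406 = \left(\frac{-27 + 1}{2} - 1302\right) 1406 = \left(\frac{1}{2} \left(-26\right) - 1302\right) 1406 = \left(-13 - 1302\right) 1406 = \left(-1315\right) 1406 = -1848890$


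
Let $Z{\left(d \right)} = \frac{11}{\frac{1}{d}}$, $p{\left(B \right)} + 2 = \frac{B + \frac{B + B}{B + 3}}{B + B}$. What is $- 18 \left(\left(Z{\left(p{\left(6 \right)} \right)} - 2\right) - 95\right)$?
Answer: $2021$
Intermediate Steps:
$p{\left(B \right)} = -2 + \frac{B + \frac{2 B}{3 + B}}{2 B}$ ($p{\left(B \right)} = -2 + \frac{B + \frac{B + B}{B + 3}}{B + B} = -2 + \frac{B + \frac{2 B}{3 + B}}{2 B}$)
$Z{\left(d \right)} = 11 d$
$- 18 \left(\left(Z{\left(p{\left(6 \right)} \right)} - 2\right) - 95\right) = - 18 \left(\left(11 \frac{-7 - 18}{2 \left(3 + 6\right)} - 2\right) - 95\right) = - 18 \left(\left(11 \frac{-7 - 18}{2 \cdot 9} - 2\right) - 95\right) = - 18 \left(\left(11 \cdot \frac{1}{2} \cdot \frac{1}{9} \left(-25\right) - 2\right) - 95\right) = - 18 \left(\left(11 \left(- \frac{25}{18}\right) - 2\right) - 95\right) = - 18 \left(\left(- \frac{275}{18} - 2\right) - 95\right) = - 18 \left(- \frac{311}{18} - 95\right) = \left(-18\right) \left(- \frac{2021}{18}\right) = 2021$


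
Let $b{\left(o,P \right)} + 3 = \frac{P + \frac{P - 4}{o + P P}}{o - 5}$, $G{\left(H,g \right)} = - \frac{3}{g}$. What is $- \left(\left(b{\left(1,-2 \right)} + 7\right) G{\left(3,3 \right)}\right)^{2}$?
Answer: $- \frac{576}{25} \approx -23.04$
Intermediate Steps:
$b{\left(o,P \right)} = -3 + \frac{P + \frac{-4 + P}{o + P^{2}}}{-5 + o}$ ($b{\left(o,P \right)} = -3 + \frac{P + \frac{P - 4}{o + P P}}{o - 5} = -3 + \frac{P + \frac{-4 + P}{o + P^{2}}}{-5 + o}$)
$- \left(\left(b{\left(1,-2 \right)} + 7\right) G{\left(3,3 \right)}\right)^{2} = - \left(\left(\frac{-4 - 2 + \left(-2\right)^{3} - 3 \cdot 1^{2} + 15 \cdot 1 + 15 \left(-2\right)^{2} - 2 - 3 \left(-2\right)^{2}}{1^{2} - 5 - 5 \left(-2\right)^{2} + 1 \left(-2\right)^{2}} + 7\right) \left(- \frac{3}{3}\right)\right)^{2} = - \left(\left(\frac{-4 - 2 - 8 - 3 + 15 + 15 \cdot 4 - 2 - 3 \cdot 4}{1 - 5 - 20 + 1 \cdot 4} + 7\right) \left(\left(-3\right) \frac{1}{3}\right)\right)^{2} = - \left(\left(\frac{-4 - 2 - 8 - 3 + 15 + 60 - 2 - 12}{1 - 5 - 20 + 4} + 7\right) \left(-1\right)\right)^{2} = - \left(\left(\frac{1}{-20} \cdot 44 + 7\right) \left(-1\right)\right)^{2} = - \left(\left(\left(- \frac{1}{20}\right) 44 + 7\right) \left(-1\right)\right)^{2} = - \left(\left(- \frac{11}{5} + 7\right) \left(-1\right)\right)^{2} = - \left(\frac{24}{5} \left(-1\right)\right)^{2} = - \left(- \frac{24}{5}\right)^{2} = \left(-1\right) \frac{576}{25} = - \frac{576}{25}$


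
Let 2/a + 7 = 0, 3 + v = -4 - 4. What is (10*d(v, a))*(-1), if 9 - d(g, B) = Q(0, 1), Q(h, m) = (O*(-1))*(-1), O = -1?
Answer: -100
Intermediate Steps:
v = -11 (v = -3 + (-4 - 4) = -3 - 8 = -11)
a = -2/7 (a = 2/(-7 + 0) = 2/(-7) = 2*(-⅐) = -2/7 ≈ -0.28571)
Q(h, m) = -1 (Q(h, m) = -1*(-1)*(-1) = 1*(-1) = -1)
d(g, B) = 10 (d(g, B) = 9 - 1*(-1) = 9 + 1 = 10)
(10*d(v, a))*(-1) = (10*10)*(-1) = 100*(-1) = -100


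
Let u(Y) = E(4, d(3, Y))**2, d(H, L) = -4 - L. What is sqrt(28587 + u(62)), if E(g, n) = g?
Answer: sqrt(28603) ≈ 169.12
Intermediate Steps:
u(Y) = 16 (u(Y) = 4**2 = 16)
sqrt(28587 + u(62)) = sqrt(28587 + 16) = sqrt(28603)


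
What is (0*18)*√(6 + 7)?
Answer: 0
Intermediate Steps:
(0*18)*√(6 + 7) = 0*√13 = 0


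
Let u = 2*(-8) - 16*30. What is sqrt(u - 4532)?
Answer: 2*I*sqrt(1257) ≈ 70.908*I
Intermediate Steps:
u = -496 (u = -16 - 480 = -496)
sqrt(u - 4532) = sqrt(-496 - 4532) = sqrt(-5028) = 2*I*sqrt(1257)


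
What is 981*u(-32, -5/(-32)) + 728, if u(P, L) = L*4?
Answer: 10729/8 ≈ 1341.1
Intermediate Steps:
u(P, L) = 4*L
981*u(-32, -5/(-32)) + 728 = 981*(4*(-5/(-32))) + 728 = 981*(4*(-5*(-1/32))) + 728 = 981*(4*(5/32)) + 728 = 981*(5/8) + 728 = 4905/8 + 728 = 10729/8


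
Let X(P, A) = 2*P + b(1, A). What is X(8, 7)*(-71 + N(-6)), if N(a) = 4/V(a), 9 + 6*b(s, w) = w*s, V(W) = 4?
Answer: -3290/3 ≈ -1096.7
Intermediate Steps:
b(s, w) = -3/2 + s*w/6 (b(s, w) = -3/2 + (w*s)/6 = -3/2 + (s*w)/6 = -3/2 + s*w/6)
N(a) = 1 (N(a) = 4/4 = 4*(¼) = 1)
X(P, A) = -3/2 + 2*P + A/6 (X(P, A) = 2*P + (-3/2 + (⅙)*1*A) = 2*P + (-3/2 + A/6) = -3/2 + 2*P + A/6)
X(8, 7)*(-71 + N(-6)) = (-3/2 + 2*8 + (⅙)*7)*(-71 + 1) = (-3/2 + 16 + 7/6)*(-70) = (47/3)*(-70) = -3290/3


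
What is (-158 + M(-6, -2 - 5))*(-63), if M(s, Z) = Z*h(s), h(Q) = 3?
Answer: 11277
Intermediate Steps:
M(s, Z) = 3*Z (M(s, Z) = Z*3 = 3*Z)
(-158 + M(-6, -2 - 5))*(-63) = (-158 + 3*(-2 - 5))*(-63) = (-158 + 3*(-7))*(-63) = (-158 - 21)*(-63) = -179*(-63) = 11277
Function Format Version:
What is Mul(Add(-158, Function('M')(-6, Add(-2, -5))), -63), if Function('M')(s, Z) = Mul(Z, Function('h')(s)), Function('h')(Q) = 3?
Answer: 11277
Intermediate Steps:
Function('M')(s, Z) = Mul(3, Z) (Function('M')(s, Z) = Mul(Z, 3) = Mul(3, Z))
Mul(Add(-158, Function('M')(-6, Add(-2, -5))), -63) = Mul(Add(-158, Mul(3, Add(-2, -5))), -63) = Mul(Add(-158, Mul(3, -7)), -63) = Mul(Add(-158, -21), -63) = Mul(-179, -63) = 11277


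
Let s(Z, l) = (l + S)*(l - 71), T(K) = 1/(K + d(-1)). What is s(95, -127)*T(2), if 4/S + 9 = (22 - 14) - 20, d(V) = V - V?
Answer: 88143/7 ≈ 12592.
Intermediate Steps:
d(V) = 0
S = -4/21 (S = 4/(-9 + ((22 - 14) - 20)) = 4/(-9 + (8 - 20)) = 4/(-9 - 12) = 4/(-21) = 4*(-1/21) = -4/21 ≈ -0.19048)
T(K) = 1/K (T(K) = 1/(K + 0) = 1/K)
s(Z, l) = (-71 + l)*(-4/21 + l) (s(Z, l) = (l - 4/21)*(l - 71) = (-4/21 + l)*(-71 + l) = (-71 + l)*(-4/21 + l))
s(95, -127)*T(2) = (284/21 + (-127)**2 - 1495/21*(-127))/2 = (284/21 + 16129 + 189865/21)*(1/2) = (176286/7)*(1/2) = 88143/7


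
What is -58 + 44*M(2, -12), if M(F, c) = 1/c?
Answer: -185/3 ≈ -61.667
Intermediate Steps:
-58 + 44*M(2, -12) = -58 + 44/(-12) = -58 + 44*(-1/12) = -58 - 11/3 = -185/3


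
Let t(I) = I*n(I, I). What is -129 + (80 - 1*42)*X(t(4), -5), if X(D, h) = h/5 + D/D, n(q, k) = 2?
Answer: -129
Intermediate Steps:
t(I) = 2*I (t(I) = I*2 = 2*I)
X(D, h) = 1 + h/5 (X(D, h) = h*(⅕) + 1 = h/5 + 1 = 1 + h/5)
-129 + (80 - 1*42)*X(t(4), -5) = -129 + (80 - 1*42)*(1 + (⅕)*(-5)) = -129 + (80 - 42)*(1 - 1) = -129 + 38*0 = -129 + 0 = -129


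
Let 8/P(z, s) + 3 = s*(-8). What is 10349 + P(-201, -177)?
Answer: 14623145/1413 ≈ 10349.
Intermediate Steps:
P(z, s) = 8/(-3 - 8*s) (P(z, s) = 8/(-3 + s*(-8)) = 8/(-3 - 8*s))
10349 + P(-201, -177) = 10349 - 8/(3 + 8*(-177)) = 10349 - 8/(3 - 1416) = 10349 - 8/(-1413) = 10349 - 8*(-1/1413) = 10349 + 8/1413 = 14623145/1413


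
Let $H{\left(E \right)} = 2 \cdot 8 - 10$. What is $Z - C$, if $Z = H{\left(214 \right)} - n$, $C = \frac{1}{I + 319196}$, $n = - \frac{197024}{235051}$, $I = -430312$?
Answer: $\frac{178600315331}{26117926916} \approx 6.8382$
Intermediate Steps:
$H{\left(E \right)} = 6$ ($H{\left(E \right)} = 16 - 10 = 6$)
$n = - \frac{197024}{235051}$ ($n = \left(-197024\right) \frac{1}{235051} = - \frac{197024}{235051} \approx -0.83822$)
$C = - \frac{1}{111116}$ ($C = \frac{1}{-430312 + 319196} = \frac{1}{-111116} = - \frac{1}{111116} \approx -8.9996 \cdot 10^{-6}$)
$Z = \frac{1607330}{235051}$ ($Z = 6 - - \frac{197024}{235051} = 6 + \frac{197024}{235051} = \frac{1607330}{235051} \approx 6.8382$)
$Z - C = \frac{1607330}{235051} - - \frac{1}{111116} = \frac{1607330}{235051} + \frac{1}{111116} = \frac{178600315331}{26117926916}$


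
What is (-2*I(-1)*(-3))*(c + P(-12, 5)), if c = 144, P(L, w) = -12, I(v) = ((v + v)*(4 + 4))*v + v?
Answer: 11880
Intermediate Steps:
I(v) = v + 16*v**2 (I(v) = ((2*v)*8)*v + v = (16*v)*v + v = 16*v**2 + v = v + 16*v**2)
(-2*I(-1)*(-3))*(c + P(-12, 5)) = (-(-2)*(1 + 16*(-1))*(-3))*(144 - 12) = (-(-2)*(1 - 16)*(-3))*132 = (-(-2)*(-15)*(-3))*132 = (-2*15*(-3))*132 = -30*(-3)*132 = 90*132 = 11880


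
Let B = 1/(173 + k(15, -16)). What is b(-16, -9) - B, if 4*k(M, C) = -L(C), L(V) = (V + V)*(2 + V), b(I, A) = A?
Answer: -550/61 ≈ -9.0164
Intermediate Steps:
L(V) = 2*V*(2 + V) (L(V) = (2*V)*(2 + V) = 2*V*(2 + V))
k(M, C) = -C*(2 + C)/2 (k(M, C) = (-2*C*(2 + C))/4 = -C*(2 + C)/2)
B = 1/61 (B = 1/(173 - ½*(-16)*(2 - 16)) = 1/(173 - ½*(-16)*(-14)) = 1/(173 - 112) = 1/61 ≈ 0.016393)
b(-16, -9) - B = -9 - 1*1/61 = -9 - 1/61 = -550/61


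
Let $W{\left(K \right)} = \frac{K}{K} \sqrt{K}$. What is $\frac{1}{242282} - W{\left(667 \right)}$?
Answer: $\frac{1}{242282} - \sqrt{667} \approx -25.826$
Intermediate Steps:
$W{\left(K \right)} = \sqrt{K}$ ($W{\left(K \right)} = 1 \sqrt{K} = \sqrt{K}$)
$\frac{1}{242282} - W{\left(667 \right)} = \frac{1}{242282} - \sqrt{667}$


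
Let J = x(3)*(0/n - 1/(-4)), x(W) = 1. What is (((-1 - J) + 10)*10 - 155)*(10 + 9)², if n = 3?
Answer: -48735/2 ≈ -24368.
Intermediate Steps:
J = ¼ (J = 1*(0/3 - 1/(-4)) = 1*(0*(⅓) - 1*(-¼)) = 1*(0 + ¼) = 1*(¼) = ¼ ≈ 0.25000)
(((-1 - J) + 10)*10 - 155)*(10 + 9)² = (((-1 - 1*¼) + 10)*10 - 155)*(10 + 9)² = (((-1 - ¼) + 10)*10 - 155)*19² = ((-5/4 + 10)*10 - 155)*361 = ((35/4)*10 - 155)*361 = (175/2 - 155)*361 = -135/2*361 = -48735/2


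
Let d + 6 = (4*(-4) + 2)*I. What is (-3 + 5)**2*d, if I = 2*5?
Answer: -584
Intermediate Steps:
I = 10
d = -146 (d = -6 + (4*(-4) + 2)*10 = -6 + (-16 + 2)*10 = -6 - 14*10 = -6 - 140 = -146)
(-3 + 5)**2*d = (-3 + 5)**2*(-146) = 2**2*(-146) = 4*(-146) = -584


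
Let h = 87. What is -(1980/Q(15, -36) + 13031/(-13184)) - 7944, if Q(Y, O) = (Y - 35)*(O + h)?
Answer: -1779816233/224128 ≈ -7941.1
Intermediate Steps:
Q(Y, O) = (-35 + Y)*(87 + O) (Q(Y, O) = (Y - 35)*(O + 87) = (-35 + Y)*(87 + O))
-(1980/Q(15, -36) + 13031/(-13184)) - 7944 = -(1980/(-3045 - 35*(-36) + 87*15 - 36*15) + 13031/(-13184)) - 7944 = -(1980/(-3045 + 1260 + 1305 - 540) + 13031*(-1/13184)) - 7944 = -(1980/(-1020) - 13031/13184) - 7944 = -(1980*(-1/1020) - 13031/13184) - 7944 = -(-33/17 - 13031/13184) - 7944 = -1*(-656599/224128) - 7944 = 656599/224128 - 7944 = -1779816233/224128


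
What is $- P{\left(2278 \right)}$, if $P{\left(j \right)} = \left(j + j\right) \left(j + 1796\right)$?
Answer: $-18561144$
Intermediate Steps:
$P{\left(j \right)} = 2 j \left(1796 + j\right)$
$- P{\left(2278 \right)} = - 2 \cdot 2278 \left(1796 + 2278\right) = - 2 \cdot 2278 \cdot 4074 = \left(-1\right) 18561144 = -18561144$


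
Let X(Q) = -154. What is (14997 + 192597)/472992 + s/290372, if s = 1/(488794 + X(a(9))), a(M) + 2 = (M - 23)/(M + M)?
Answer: 306822578492047/699079092092160 ≈ 0.43890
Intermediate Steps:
a(M) = -2 + (-23 + M)/(2*M) (a(M) = -2 + (M - 23)/(M + M) = -2 + (-23 + M)/((2*M)) = -2 + (-23 + M)*(1/(2*M)) = -2 + (-23 + M)/(2*M))
s = 1/488640 (s = 1/(488794 - 154) = 1/488640 ≈ 2.0465e-6)
(14997 + 192597)/472992 + s/290372 = (14997 + 192597)/472992 + (1/488640)/290372 = 207594*(1/472992) + (1/488640)*(1/290372) = 34599/78832 + 1/141887374080 = 306822578492047/699079092092160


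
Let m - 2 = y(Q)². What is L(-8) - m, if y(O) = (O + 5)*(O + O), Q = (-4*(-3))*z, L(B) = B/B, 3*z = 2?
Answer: -43265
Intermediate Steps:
z = ⅔ (z = (⅓)*2 = ⅔ ≈ 0.66667)
L(B) = 1
Q = 8 (Q = -4*(-3)*(⅔) = 12*(⅔) = 8)
y(O) = 2*O*(5 + O) (y(O) = (5 + O)*(2*O) = 2*O*(5 + O))
m = 43266 (m = 2 + (2*8*(5 + 8))² = 2 + (2*8*13)² = 2 + 208² = 2 + 43264 = 43266)
L(-8) - m = 1 - 1*43266 = 1 - 43266 = -43265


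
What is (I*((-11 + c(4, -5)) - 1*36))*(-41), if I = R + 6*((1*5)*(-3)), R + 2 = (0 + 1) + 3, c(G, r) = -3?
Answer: -180400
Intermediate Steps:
R = 2 (R = -2 + ((0 + 1) + 3) = -2 + (1 + 3) = -2 + 4 = 2)
I = -88 (I = 2 + 6*((1*5)*(-3)) = 2 + 6*(5*(-3)) = 2 + 6*(-15) = 2 - 90 = -88)
(I*((-11 + c(4, -5)) - 1*36))*(-41) = -88*((-11 - 3) - 1*36)*(-41) = -88*(-14 - 36)*(-41) = -88*(-50)*(-41) = 4400*(-41) = -180400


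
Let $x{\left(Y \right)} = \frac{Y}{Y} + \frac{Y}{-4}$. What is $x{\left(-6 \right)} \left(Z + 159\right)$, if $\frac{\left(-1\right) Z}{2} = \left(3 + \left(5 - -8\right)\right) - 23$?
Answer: $\frac{865}{2} \approx 432.5$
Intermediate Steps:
$x{\left(Y \right)} = 1 - \frac{Y}{4}$ ($x{\left(Y \right)} = 1 + Y \left(- \frac{1}{4}\right) = 1 - \frac{Y}{4}$)
$Z = 14$ ($Z = - 2 \left(\left(3 + \left(5 - -8\right)\right) - 23\right) = - 2 \left(\left(3 + \left(5 + 8\right)\right) - 23\right) = - 2 \left(\left(3 + 13\right) - 23\right) = - 2 \left(16 - 23\right) = \left(-2\right) \left(-7\right) = 14$)
$x{\left(-6 \right)} \left(Z + 159\right) = \left(1 - - \frac{3}{2}\right) \left(14 + 159\right) = \left(1 + \frac{3}{2}\right) 173 = \frac{5}{2} \cdot 173 = \frac{865}{2}$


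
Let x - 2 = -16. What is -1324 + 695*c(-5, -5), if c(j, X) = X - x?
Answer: 4931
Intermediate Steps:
x = -14 (x = 2 - 16 = -14)
c(j, X) = 14 + X (c(j, X) = X - 1*(-14) = X + 14 = 14 + X)
-1324 + 695*c(-5, -5) = -1324 + 695*(14 - 5) = -1324 + 695*9 = -1324 + 6255 = 4931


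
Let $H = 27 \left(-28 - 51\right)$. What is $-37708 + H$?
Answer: $-39841$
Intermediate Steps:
$H = -2133$ ($H = 27 \left(-79\right) = -2133$)
$-37708 + H = -37708 - 2133 = -39841$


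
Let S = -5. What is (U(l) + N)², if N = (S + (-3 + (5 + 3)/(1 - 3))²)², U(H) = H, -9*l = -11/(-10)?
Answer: 30355744441/8100 ≈ 3.7476e+6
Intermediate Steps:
l = -11/90 (l = -(-11)/(9*(-10)) = -(-11)*(-1)/(9*10) = -⅑*11/10 = -11/90 ≈ -0.12222)
N = 1936 (N = (-5 + (-3 + (5 + 3)/(1 - 3))²)² = (-5 + (-3 + 8/(-2))²)² = (-5 + (-3 + 8*(-½))²)² = (-5 + (-3 - 4)²)² = (-5 + (-7)²)² = (-5 + 49)² = 44² = 1936)
(U(l) + N)² = (-11/90 + 1936)² = (174229/90)² = 30355744441/8100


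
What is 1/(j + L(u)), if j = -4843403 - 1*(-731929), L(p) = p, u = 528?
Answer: -1/4110946 ≈ -2.4325e-7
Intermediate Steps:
j = -4111474 (j = -4843403 + 731929 = -4111474)
1/(j + L(u)) = 1/(-4111474 + 528) = 1/(-4110946) = -1/4110946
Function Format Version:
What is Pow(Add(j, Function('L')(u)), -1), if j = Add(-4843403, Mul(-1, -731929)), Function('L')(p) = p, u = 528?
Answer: Rational(-1, 4110946) ≈ -2.4325e-7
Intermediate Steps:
j = -4111474 (j = Add(-4843403, 731929) = -4111474)
Pow(Add(j, Function('L')(u)), -1) = Pow(Add(-4111474, 528), -1) = Pow(-4110946, -1) = Rational(-1, 4110946)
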